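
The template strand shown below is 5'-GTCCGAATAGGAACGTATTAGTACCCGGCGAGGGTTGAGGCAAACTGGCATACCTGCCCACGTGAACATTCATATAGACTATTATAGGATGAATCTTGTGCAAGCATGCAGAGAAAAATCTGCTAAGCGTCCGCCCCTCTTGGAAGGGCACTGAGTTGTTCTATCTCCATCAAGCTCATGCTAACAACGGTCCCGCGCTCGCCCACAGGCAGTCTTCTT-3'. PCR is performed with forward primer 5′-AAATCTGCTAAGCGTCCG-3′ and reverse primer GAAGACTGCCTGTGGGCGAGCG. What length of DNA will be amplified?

102 bp

Forward primer AAATCTGCTAAGCGTCCG is found on the top strand at positions 116–133.
Taking the reverse complement of GAAGACTGCCTGTGGGCGAGCG gives CGCTCGCCCACAGGCAGTCTTC, found at positions 196–217 on the template; the primer anneals here to the top strand with its 3' end pointing upstream.
Amplicon spans positions 116–217: 102 bp.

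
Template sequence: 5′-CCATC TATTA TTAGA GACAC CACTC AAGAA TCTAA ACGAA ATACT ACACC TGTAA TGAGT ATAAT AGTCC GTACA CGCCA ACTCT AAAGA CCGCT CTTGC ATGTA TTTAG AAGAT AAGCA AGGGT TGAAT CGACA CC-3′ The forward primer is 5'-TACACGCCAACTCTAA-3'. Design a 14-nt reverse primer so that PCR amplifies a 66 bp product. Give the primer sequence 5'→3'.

The forward primer binds at positions 72–87, so a 66 bp product ends at position 72 + 66 − 1 = 137.
The reverse primer anneals to the top strand over positions 124–137, i.e. to GTTGAATCGACACC.
Its sequence written 5'→3' is the reverse complement: GGTGTCGATTCAAC.

5'-GGTGTCGATTCAAC-3'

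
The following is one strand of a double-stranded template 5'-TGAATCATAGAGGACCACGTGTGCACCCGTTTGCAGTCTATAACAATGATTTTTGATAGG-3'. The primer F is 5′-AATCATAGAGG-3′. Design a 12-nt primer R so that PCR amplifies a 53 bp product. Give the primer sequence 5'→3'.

The forward primer binds at positions 3–13, so a 53 bp product ends at position 3 + 53 − 1 = 55.
The reverse primer anneals to the top strand over positions 44–55, i.e. to CAATGATTTTTG.
Its sequence written 5'→3' is the reverse complement: CAAAAATCATTG.

5'-CAAAAATCATTG-3'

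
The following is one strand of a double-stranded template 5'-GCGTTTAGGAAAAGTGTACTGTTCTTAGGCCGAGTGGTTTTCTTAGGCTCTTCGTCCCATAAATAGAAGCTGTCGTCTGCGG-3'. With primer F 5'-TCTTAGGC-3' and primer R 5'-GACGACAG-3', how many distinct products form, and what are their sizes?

Two products: 55 bp, 37 bp

The forward primer TCTTAGGC matches the top strand at positions 23–30, 41–48.
The reverse primer's reverse complement is CTGTCGTC, matching at positions 70–77.
Each forward site pairs with the reverse site to give a product ending at position 77: sizes 55, 37 bp.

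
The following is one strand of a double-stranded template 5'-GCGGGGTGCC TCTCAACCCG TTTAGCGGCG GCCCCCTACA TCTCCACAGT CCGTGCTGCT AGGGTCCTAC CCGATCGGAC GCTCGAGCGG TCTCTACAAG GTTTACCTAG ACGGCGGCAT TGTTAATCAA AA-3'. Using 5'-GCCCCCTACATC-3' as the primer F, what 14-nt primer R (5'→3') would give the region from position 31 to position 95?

The product's 3' end on the top strand is position 95.
The reverse primer anneals to the top strand over positions 82–95, i.e. to CTCGAGCGGTCTCT.
Its sequence written 5'→3' is the reverse complement: AGAGACCGCTCGAG.

5'-AGAGACCGCTCGAG-3'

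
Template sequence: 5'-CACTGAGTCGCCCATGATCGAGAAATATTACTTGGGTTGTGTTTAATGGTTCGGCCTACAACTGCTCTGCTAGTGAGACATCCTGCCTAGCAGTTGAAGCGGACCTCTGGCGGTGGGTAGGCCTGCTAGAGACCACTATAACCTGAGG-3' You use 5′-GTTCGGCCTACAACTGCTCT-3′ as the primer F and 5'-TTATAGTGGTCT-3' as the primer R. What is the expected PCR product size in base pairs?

Scanning the template, GTTCGGCCTACAACTGCTCT occurs at positions 49–68; this primer anneals to the bottom strand there with its 3' end pointing downstream.
Taking the reverse complement of TTATAGTGGTCT gives AGACCACTATAA, found at positions 130–141 on the template; the primer anneals here to the top strand with its 3' end pointing upstream.
The product runs from position 49 to position 141, so its length is 141 − 49 + 1 = 93 bp.

93 bp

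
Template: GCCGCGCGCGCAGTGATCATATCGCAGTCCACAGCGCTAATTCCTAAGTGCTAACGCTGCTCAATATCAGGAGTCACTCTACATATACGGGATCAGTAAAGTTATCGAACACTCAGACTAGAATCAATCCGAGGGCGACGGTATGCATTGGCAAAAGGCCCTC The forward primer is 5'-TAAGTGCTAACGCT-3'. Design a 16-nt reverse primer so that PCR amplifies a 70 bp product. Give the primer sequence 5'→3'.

The forward primer binds at positions 45–58, so a 70 bp product ends at position 45 + 70 − 1 = 114.
The reverse primer anneals to the top strand over positions 99–114, i.e. to AAGTTATCGAACACTC.
Its sequence written 5'→3' is the reverse complement: GAGTGTTCGATAACTT.

5'-GAGTGTTCGATAACTT-3'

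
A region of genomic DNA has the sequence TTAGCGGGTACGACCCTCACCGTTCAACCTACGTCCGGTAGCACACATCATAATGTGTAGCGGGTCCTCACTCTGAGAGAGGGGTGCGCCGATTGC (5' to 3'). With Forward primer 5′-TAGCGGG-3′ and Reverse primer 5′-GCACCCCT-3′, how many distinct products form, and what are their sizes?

Two products: 86 bp, 30 bp

The forward primer TAGCGGG matches the top strand at positions 2–8, 58–64.
The reverse primer's reverse complement is AGGGGTGC, matching at positions 80–87.
Each forward site pairs with the reverse site to give a product ending at position 87: sizes 86, 30 bp.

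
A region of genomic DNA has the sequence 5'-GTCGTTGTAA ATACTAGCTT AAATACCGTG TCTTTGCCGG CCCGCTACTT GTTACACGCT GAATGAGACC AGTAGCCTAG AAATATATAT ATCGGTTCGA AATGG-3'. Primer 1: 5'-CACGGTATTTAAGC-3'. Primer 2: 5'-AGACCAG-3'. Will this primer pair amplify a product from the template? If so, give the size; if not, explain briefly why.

No product — the primers' 3' ends point away from each other.

Primer 1 (CACGGTATTTAAGC) has reverse complement GCTTAAATACCGTG, which matches the top strand at positions 17–30; primer 1 anneals to the top strand there with its 3' end pointing upstream toward position 17.
Primer 2 (AGACCAG) matches the top strand directly at positions 66–72; it anneals to the bottom strand with its 3' end pointing downstream toward position 72.
The 3' ends diverge (primer 1 extends toward position 1, primer 2 toward position 105), so the primers never converge on a shared product.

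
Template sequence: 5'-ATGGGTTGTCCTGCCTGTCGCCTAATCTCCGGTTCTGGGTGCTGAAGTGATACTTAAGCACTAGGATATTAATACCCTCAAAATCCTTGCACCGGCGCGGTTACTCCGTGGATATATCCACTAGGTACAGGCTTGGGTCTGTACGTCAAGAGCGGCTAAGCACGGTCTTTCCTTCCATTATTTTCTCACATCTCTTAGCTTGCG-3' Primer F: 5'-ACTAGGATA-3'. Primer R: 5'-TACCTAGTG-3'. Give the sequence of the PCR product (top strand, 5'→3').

5'-ACTAGGATATTAATACCCTCAAAATCCTTGCACCGGCGCGGTTACTCCGTGGATATATCCACTAGGTA-3'

Scanning the template, ACTAGGATA occurs at positions 60–68; this primer anneals to the bottom strand there with its 3' end pointing downstream.
Reverse complement of the reverse primer: CACTAGGTA. This occurs on the top strand at positions 119–127.
The product is the template from position 60 through 127 (68 bp).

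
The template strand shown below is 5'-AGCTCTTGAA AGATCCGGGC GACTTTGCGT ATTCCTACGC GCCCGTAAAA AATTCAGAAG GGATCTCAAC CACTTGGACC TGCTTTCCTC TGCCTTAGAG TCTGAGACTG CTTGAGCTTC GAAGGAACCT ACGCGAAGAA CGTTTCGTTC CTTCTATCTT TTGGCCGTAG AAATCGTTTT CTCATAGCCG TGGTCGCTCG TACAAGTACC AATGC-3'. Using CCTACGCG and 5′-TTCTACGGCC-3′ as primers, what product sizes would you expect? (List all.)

139 bp, 45 bp

The forward primer CCTACGCG matches the top strand at positions 34–41, 128–135.
The reverse primer's reverse complement is GGCCGTAGAA, matching at positions 163–172.
Each forward site pairs with the reverse site to give a product ending at position 172: sizes 139, 45 bp.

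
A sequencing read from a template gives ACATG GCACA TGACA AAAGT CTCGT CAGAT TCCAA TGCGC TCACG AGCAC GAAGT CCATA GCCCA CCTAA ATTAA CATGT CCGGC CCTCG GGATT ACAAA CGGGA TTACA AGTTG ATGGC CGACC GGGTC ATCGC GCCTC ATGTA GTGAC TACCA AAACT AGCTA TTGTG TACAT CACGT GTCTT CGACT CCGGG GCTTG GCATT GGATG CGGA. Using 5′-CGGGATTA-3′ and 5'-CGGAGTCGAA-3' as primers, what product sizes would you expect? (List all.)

105 bp, 93 bp

The forward primer CGGGATTA matches the top strand at positions 89–96, 101–108.
The reverse primer's reverse complement is TTCGACTCCG, matching at positions 184–193.
Each forward site pairs with the reverse site to give a product ending at position 193: sizes 105, 93 bp.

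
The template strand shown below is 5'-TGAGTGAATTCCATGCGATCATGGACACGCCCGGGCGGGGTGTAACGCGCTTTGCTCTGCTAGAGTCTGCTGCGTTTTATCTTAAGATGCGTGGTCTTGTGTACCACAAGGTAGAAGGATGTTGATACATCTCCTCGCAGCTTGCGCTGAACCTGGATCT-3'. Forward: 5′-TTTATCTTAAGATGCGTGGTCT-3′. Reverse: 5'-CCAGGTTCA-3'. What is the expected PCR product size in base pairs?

Scanning the template, TTTATCTTAAGATGCGTGGTCT occurs at positions 76–97; this primer anneals to the bottom strand there with its 3' end pointing downstream.
Reverse complement of the reverse primer: TGAACCTGG. This occurs on the top strand at positions 148–156.
The product runs from position 76 to position 156, so its length is 156 − 76 + 1 = 81 bp.

81 bp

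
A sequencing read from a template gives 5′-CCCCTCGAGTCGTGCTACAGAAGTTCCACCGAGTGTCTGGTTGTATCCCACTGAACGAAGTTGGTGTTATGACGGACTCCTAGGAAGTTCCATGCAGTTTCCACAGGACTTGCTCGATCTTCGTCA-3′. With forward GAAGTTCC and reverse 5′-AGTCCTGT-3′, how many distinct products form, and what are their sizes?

Two products: 91 bp, 27 bp

The forward primer GAAGTTCC matches the top strand at positions 20–27, 84–91.
The reverse primer's reverse complement is ACAGGACT, matching at positions 103–110.
Each forward site pairs with the reverse site to give a product ending at position 110: sizes 91, 27 bp.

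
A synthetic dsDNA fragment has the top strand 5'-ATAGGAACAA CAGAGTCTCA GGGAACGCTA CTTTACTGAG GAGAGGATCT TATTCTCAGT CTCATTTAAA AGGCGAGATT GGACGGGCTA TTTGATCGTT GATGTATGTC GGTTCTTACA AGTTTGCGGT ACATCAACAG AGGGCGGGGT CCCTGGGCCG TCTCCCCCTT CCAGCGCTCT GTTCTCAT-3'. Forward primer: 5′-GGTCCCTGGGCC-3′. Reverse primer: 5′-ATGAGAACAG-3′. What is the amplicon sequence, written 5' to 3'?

Forward primer GGTCCCTGGGCC is found on the top strand at positions 148–159.
Taking the reverse complement of ATGAGAACAG gives CTGTTCTCAT, found at positions 179–188 on the template; the primer anneals here to the top strand with its 3' end pointing upstream.
The product is the template from position 148 through 188 (41 bp).

5'-GGTCCCTGGGCCGTCTCCCCCTTCCAGCGCTCTGTTCTCAT-3'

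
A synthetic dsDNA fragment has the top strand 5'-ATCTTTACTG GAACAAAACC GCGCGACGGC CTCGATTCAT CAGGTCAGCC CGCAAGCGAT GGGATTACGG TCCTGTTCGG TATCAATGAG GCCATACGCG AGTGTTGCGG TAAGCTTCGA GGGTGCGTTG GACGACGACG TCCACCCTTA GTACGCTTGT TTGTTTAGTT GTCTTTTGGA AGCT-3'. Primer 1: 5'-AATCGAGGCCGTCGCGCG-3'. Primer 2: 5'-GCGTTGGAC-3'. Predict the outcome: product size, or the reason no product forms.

Primer 1 (AATCGAGGCCGTCGCGCG) has reverse complement CGCGCGACGGCCTCGATT, which matches the top strand at positions 20–37; primer 1 anneals to the top strand there with its 3' end pointing upstream toward position 20.
Primer 2 (GCGTTGGAC) matches the top strand directly at positions 125–133; it anneals to the bottom strand with its 3' end pointing downstream toward position 133.
The 3' ends diverge (primer 1 extends toward position 1, primer 2 toward position 184), so the primers never converge on a shared product.

No product — the primers' 3' ends point away from each other.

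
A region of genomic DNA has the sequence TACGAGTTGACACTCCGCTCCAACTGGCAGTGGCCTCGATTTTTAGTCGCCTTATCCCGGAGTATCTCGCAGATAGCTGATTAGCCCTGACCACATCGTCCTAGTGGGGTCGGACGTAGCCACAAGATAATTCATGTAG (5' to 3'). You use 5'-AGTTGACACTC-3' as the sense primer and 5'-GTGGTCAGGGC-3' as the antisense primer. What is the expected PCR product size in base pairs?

90 bp

The forward primer matches the template at positions 5–15.
Taking the reverse complement of GTGGTCAGGGC gives GCCCTGACCAC, found at positions 84–94 on the template; the primer anneals here to the top strand with its 3' end pointing upstream.
The product runs from position 5 to position 94, so its length is 94 − 5 + 1 = 90 bp.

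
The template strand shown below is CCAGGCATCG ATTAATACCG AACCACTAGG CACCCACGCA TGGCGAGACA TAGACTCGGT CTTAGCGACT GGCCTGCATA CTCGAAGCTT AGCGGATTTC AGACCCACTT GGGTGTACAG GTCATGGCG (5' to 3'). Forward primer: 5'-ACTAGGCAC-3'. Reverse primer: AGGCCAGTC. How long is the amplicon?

51 bp

Forward primer ACTAGGCAC is found on the top strand at positions 25–33.
The reverse primer's reverse complement is GACTGGCCT, which matches the template at positions 67–75.
Product length = (reverse-primer end) − (forward-primer start) + 1 = 75 − 25 + 1 = 51 bp.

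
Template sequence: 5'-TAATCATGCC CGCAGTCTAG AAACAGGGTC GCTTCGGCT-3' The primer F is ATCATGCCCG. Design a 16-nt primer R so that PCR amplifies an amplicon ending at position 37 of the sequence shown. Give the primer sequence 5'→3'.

5'-CCGAAGCGACCCTGTT-3'

The forward primer binds at positions 3–12; the product's 3' end on the top strand is position 37.
The reverse primer anneals to the top strand over positions 22–37, i.e. to AACAGGGTCGCTTCGG.
Its sequence written 5'→3' is the reverse complement: CCGAAGCGACCCTGTT.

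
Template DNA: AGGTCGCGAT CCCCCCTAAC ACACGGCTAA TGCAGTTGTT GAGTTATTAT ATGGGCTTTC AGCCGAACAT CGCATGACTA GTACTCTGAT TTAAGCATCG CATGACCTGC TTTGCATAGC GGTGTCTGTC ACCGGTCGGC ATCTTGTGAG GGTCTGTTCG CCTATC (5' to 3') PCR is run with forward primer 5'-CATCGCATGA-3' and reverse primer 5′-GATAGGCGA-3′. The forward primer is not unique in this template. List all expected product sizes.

The forward primer CATCGCATGA matches the top strand at positions 68–77, 96–105.
The reverse primer's reverse complement is TCGCCTATC, matching at positions 158–166.
Each forward site pairs with the reverse site to give a product ending at position 166: sizes 99, 71 bp.

99 bp, 71 bp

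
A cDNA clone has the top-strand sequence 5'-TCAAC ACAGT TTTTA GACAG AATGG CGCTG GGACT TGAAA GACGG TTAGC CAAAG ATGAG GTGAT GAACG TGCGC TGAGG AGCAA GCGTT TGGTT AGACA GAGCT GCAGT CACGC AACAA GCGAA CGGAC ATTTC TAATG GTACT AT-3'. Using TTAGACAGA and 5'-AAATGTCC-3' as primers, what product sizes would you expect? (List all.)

The forward primer TTAGACAGA matches the top strand at positions 13–21, 94–102.
The reverse primer's reverse complement is GGACATTT, matching at positions 127–134.
Each forward site pairs with the reverse site to give a product ending at position 134: sizes 122, 41 bp.

122 bp, 41 bp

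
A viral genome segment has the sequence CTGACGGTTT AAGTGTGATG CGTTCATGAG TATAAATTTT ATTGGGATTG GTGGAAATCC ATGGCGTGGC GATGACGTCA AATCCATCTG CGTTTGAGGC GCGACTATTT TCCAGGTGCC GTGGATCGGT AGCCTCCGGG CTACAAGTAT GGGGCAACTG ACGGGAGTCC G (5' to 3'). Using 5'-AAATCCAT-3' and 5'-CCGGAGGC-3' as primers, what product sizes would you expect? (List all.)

85 bp, 60 bp

The forward primer AAATCCAT matches the top strand at positions 55–62, 80–87.
The reverse primer's reverse complement is GCCTCCGG, matching at positions 132–139.
Each forward site pairs with the reverse site to give a product ending at position 139: sizes 85, 60 bp.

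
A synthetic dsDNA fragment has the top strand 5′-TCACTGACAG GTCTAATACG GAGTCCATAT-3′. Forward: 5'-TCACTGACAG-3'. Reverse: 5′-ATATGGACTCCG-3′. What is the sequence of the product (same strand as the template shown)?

5'-TCACTGACAGGTCTAATACGGAGTCCATAT-3'

The forward primer matches the template at positions 1–10.
Taking the reverse complement of ATATGGACTCCG gives CGGAGTCCATAT, found at positions 19–30 on the template; the primer anneals here to the top strand with its 3' end pointing upstream.
The product is the template from position 1 through 30 (30 bp).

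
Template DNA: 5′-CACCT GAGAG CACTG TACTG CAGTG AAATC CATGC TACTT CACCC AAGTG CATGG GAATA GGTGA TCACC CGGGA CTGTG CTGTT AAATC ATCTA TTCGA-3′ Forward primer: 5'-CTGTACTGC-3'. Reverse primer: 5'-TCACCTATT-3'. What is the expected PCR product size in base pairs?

53 bp

Scanning the template, CTGTACTGC occurs at positions 13–21; this primer anneals to the bottom strand there with its 3' end pointing downstream.
Reverse complement of the reverse primer: AATAGGTGA. This occurs on the top strand at positions 57–65.
Product length = (reverse-primer end) − (forward-primer start) + 1 = 65 − 13 + 1 = 53 bp.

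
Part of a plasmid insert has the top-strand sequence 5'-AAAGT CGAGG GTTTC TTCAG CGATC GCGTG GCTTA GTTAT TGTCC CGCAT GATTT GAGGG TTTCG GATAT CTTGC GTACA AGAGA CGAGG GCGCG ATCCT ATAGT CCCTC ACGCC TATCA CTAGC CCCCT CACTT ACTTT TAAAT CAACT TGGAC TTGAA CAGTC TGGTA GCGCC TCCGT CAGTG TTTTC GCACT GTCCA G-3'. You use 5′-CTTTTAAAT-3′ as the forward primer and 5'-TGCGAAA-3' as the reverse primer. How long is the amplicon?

57 bp

Scanning the template, CTTTTAAAT occurs at positions 137–145; this primer anneals to the bottom strand there with its 3' end pointing downstream.
Taking the reverse complement of TGCGAAA gives TTTCGCA, found at positions 187–193 on the template; the primer anneals here to the top strand with its 3' end pointing upstream.
Product length = (reverse-primer end) − (forward-primer start) + 1 = 193 − 137 + 1 = 57 bp.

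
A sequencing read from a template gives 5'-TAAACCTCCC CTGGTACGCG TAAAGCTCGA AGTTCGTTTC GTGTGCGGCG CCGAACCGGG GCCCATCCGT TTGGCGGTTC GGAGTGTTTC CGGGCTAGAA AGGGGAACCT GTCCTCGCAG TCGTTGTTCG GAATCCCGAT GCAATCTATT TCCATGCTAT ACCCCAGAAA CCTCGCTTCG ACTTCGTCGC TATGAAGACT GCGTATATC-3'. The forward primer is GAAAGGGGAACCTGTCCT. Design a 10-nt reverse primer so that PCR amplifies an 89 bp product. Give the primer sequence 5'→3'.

The forward primer binds at positions 98–115, so an 89 bp product ends at position 98 + 89 − 1 = 186.
The reverse primer anneals to the top strand over positions 177–186, i.e. to TTCGACTTCG.
Its sequence written 5'→3' is the reverse complement: CGAAGTCGAA.

5'-CGAAGTCGAA-3'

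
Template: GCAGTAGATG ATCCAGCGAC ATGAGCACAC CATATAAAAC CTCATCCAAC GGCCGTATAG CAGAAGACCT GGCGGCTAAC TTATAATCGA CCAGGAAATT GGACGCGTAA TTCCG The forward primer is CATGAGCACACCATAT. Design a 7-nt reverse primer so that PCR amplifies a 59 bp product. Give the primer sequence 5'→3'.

5'-TAGCCGC-3'

The forward primer binds at positions 20–35, so a 59 bp product ends at position 20 + 59 − 1 = 78.
The reverse primer anneals to the top strand over positions 72–78, i.e. to GCGGCTA.
Its sequence written 5'→3' is the reverse complement: TAGCCGC.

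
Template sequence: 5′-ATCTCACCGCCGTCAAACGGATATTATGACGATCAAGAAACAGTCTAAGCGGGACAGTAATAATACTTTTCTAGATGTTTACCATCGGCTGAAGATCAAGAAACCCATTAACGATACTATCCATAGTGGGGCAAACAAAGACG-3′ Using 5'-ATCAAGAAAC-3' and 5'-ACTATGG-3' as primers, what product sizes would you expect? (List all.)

96 bp, 33 bp

The forward primer ATCAAGAAAC matches the top strand at positions 32–41, 95–104.
The reverse primer's reverse complement is CCATAGT, matching at positions 121–127.
Each forward site pairs with the reverse site to give a product ending at position 127: sizes 96, 33 bp.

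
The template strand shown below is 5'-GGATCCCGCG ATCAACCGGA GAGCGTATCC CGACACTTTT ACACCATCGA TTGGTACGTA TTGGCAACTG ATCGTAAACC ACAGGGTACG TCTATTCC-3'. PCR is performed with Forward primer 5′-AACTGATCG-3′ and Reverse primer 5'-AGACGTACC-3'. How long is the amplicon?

28 bp

The forward primer matches the template at positions 66–74.
Reverse complement of the reverse primer: GGTACGTCT. This occurs on the top strand at positions 85–93.
Product length = (reverse-primer end) − (forward-primer start) + 1 = 93 − 66 + 1 = 28 bp.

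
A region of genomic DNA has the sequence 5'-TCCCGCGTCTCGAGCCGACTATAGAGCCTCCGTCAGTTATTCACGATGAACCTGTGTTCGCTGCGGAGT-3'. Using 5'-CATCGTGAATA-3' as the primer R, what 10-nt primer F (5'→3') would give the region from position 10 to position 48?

5'-TCGAGCCGAC-3'

The reverse primer's reverse complement TATTCACGATG matches the template at positions 38–48; the product starts at position 10.
The forward primer is identical to the top strand over positions 10–19: TCGAGCCGAC.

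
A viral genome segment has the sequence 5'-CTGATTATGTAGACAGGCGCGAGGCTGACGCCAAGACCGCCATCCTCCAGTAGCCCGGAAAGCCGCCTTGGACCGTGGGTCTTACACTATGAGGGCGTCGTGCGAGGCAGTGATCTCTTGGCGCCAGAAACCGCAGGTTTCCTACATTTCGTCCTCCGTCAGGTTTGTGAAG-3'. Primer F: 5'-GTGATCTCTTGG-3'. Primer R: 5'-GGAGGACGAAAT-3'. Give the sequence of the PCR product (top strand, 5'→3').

5'-GTGATCTCTTGGCGCCAGAAACCGCAGGTTTCCTACATTTCGTCCTCC-3'

Forward primer GTGATCTCTTGG is found on the top strand at positions 110–121.
Taking the reverse complement of GGAGGACGAAAT gives ATTTCGTCCTCC, found at positions 146–157 on the template; the primer anneals here to the top strand with its 3' end pointing upstream.
The product is the template from position 110 through 157 (48 bp).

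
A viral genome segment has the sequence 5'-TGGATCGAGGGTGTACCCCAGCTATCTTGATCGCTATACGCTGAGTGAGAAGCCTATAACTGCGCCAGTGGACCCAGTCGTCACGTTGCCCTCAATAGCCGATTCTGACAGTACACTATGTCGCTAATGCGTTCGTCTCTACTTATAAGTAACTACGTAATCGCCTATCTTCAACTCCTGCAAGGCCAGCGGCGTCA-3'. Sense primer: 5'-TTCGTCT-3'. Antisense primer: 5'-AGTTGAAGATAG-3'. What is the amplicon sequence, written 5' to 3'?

Forward primer TTCGTCT is found on the top strand at positions 132–138.
Reverse complement of the reverse primer: CTATCTTCAACT. This occurs on the top strand at positions 165–176.
The product is the template from position 132 through 176 (45 bp).

5'-TTCGTCTCTACTTATAAGTAACTACGTAATCGCCTATCTTCAACT-3'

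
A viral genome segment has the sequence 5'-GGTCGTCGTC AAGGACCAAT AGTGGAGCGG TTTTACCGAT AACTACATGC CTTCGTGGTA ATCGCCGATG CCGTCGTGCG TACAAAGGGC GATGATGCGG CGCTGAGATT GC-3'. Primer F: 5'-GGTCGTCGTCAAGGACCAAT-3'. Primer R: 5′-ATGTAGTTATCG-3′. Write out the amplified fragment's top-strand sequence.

Forward primer GGTCGTCGTCAAGGACCAAT is found on the top strand at positions 1–20.
Reverse complement of the reverse primer: CGATAACTACAT. This occurs on the top strand at positions 37–48.
The product is the template from position 1 through 48 (48 bp).

5'-GGTCGTCGTCAAGGACCAATAGTGGAGCGGTTTTACCGATAACTACAT-3'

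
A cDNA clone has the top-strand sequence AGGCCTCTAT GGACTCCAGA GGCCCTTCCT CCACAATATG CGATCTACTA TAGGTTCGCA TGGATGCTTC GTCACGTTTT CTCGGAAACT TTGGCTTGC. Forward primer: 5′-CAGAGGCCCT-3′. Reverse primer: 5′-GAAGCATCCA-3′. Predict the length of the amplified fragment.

The forward primer matches the template at positions 17–26.
Reverse complement of the reverse primer: TGGATGCTTC. This occurs on the top strand at positions 61–70.
Product length = (reverse-primer end) − (forward-primer start) + 1 = 70 − 17 + 1 = 54 bp.

54 bp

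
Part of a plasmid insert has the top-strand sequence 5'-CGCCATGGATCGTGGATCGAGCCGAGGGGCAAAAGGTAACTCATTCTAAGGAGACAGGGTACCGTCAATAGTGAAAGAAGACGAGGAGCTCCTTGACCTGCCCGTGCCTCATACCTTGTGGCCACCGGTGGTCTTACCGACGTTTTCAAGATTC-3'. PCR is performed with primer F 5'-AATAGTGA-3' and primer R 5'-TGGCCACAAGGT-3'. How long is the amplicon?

The forward primer matches the template at positions 67–74.
Taking the reverse complement of TGGCCACAAGGT gives ACCTTGTGGCCA, found at positions 113–124 on the template; the primer anneals here to the top strand with its 3' end pointing upstream.
Amplicon spans positions 67–124: 58 bp.

58 bp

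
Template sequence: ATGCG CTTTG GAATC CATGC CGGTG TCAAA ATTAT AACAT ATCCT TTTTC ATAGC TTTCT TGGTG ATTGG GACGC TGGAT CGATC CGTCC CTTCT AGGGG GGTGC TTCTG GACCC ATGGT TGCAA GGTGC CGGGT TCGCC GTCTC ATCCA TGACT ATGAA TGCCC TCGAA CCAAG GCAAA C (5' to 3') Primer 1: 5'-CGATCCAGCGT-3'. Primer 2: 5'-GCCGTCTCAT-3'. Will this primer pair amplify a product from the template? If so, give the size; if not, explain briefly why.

Primer 1 (CGATCCAGCGT) has reverse complement ACGCTGGATCG, which matches the top strand at positions 72–82; primer 1 anneals to the top strand there with its 3' end pointing upstream toward position 72.
Primer 2 (GCCGTCTCAT) matches the top strand directly at positions 138–147; it anneals to the bottom strand with its 3' end pointing downstream toward position 147.
The 3' ends diverge (primer 1 extends toward position 1, primer 2 toward position 181), so the primers never converge on a shared product.

No product — the primers' 3' ends point away from each other.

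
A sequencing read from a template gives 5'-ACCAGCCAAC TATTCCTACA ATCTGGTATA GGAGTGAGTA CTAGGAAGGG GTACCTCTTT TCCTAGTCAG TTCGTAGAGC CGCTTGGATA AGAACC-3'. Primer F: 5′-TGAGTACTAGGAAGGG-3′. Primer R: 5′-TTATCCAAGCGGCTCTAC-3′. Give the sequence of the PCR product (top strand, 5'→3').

The forward primer matches the template at positions 35–50.
The reverse primer's reverse complement is GTAGAGCCGCTTGGATAA, which matches the template at positions 74–91.
The product is the template from position 35 through 91 (57 bp).

5'-TGAGTACTAGGAAGGGGTACCTCTTTTCCTAGTCAGTTCGTAGAGCCGCTTGGATAA-3'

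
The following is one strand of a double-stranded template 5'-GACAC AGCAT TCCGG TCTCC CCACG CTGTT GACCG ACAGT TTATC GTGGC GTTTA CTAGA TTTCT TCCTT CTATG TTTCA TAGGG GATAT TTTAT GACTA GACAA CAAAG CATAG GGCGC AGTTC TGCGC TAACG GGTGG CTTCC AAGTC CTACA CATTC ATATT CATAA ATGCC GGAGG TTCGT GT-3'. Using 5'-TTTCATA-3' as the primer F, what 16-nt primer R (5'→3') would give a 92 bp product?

5'-TGAATATGAATGTGTA-3'

The forward primer binds at positions 76–82, so a 92 bp product ends at position 76 + 92 − 1 = 167.
The reverse primer anneals to the top strand over positions 152–167, i.e. to TACACATTCATATTCA.
Its sequence written 5'→3' is the reverse complement: TGAATATGAATGTGTA.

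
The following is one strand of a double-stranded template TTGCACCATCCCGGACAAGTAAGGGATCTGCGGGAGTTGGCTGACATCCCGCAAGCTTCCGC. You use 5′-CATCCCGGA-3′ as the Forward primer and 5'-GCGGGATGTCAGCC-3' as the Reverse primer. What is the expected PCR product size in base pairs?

46 bp

The forward primer matches the template at positions 7–15.
The reverse primer's reverse complement is GGCTGACATCCCGC, which matches the template at positions 39–52.
The product runs from position 7 to position 52, so its length is 52 − 7 + 1 = 46 bp.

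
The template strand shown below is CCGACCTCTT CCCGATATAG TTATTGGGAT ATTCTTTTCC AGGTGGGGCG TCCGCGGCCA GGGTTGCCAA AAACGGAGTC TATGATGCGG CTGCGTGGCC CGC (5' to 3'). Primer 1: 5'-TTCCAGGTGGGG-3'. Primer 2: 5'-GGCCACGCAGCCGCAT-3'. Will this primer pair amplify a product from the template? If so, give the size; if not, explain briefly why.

Primer 1 (TTCCAGGTGGGG) matches the top strand at positions 37–48; it acts as a forward primer.
Primer 2's reverse complement is ATGCGGCTGCGTGGCC, matching the top strand at positions 85–100; it acts as a reverse primer.
The 3' ends face each other across positions 37–100, giving a 64 bp product.

Yes — a 64 bp product.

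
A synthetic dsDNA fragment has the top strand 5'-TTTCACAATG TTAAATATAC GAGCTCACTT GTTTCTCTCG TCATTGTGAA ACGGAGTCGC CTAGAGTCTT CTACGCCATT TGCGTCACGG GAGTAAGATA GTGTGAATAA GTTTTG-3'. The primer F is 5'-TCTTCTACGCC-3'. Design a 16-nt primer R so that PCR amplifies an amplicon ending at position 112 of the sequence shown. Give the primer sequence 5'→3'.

The forward primer binds at positions 67–77; the product's 3' end on the top strand is position 112.
The reverse primer anneals to the top strand over positions 97–112, i.e. to GATAGTGTGAATAAGT.
Its sequence written 5'→3' is the reverse complement: ACTTATTCACACTATC.

5'-ACTTATTCACACTATC-3'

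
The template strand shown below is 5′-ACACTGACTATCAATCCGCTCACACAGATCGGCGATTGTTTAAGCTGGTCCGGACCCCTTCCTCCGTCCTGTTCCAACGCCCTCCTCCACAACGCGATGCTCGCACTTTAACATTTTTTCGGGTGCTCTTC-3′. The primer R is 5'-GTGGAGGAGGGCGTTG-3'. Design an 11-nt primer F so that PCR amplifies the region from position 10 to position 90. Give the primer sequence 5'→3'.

5'-ATCAATCCGCT-3'

The reverse primer's reverse complement CAACGCCCTCCTCCAC matches the template at positions 75–90; the product starts at position 10.
The forward primer is identical to the top strand over positions 10–20: ATCAATCCGCT.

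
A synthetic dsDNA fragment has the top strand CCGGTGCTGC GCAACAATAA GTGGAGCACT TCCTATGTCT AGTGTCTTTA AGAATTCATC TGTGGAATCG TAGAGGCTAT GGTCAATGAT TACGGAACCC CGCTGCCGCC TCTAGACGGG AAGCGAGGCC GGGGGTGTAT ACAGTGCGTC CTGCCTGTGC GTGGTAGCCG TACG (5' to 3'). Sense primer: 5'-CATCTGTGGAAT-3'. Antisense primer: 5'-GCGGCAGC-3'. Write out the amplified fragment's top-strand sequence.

Scanning the template, CATCTGTGGAAT occurs at positions 57–68; this primer anneals to the bottom strand there with its 3' end pointing downstream.
Taking the reverse complement of GCGGCAGC gives GCTGCCGC, found at positions 102–109 on the template; the primer anneals here to the top strand with its 3' end pointing upstream.
The product is the template from position 57 through 109 (53 bp).

5'-CATCTGTGGAATCGTAGAGGCTATGGTCAATGATTACGGAACCCCGCTGCCGC-3'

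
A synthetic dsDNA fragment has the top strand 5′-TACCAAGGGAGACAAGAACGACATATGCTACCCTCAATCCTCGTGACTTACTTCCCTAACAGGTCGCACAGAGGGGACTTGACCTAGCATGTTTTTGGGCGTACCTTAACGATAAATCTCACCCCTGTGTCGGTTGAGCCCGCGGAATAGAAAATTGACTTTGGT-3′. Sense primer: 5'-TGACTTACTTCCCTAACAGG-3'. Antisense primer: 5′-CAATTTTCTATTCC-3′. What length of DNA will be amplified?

114 bp

The forward primer matches the template at positions 44–63.
Reverse complement of the reverse primer: GGAATAGAAAATTG. This occurs on the top strand at positions 144–157.
The product runs from position 44 to position 157, so its length is 157 − 44 + 1 = 114 bp.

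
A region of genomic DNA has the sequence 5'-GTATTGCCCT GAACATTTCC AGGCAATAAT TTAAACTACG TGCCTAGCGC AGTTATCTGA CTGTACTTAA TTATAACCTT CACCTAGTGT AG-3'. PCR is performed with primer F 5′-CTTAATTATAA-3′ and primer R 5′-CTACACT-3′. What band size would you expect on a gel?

27 bp

Scanning the template, CTTAATTATAA occurs at positions 66–76; this primer anneals to the bottom strand there with its 3' end pointing downstream.
The reverse primer's reverse complement is AGTGTAG, which matches the template at positions 86–92.
The product runs from position 66 to position 92, so its length is 92 − 66 + 1 = 27 bp.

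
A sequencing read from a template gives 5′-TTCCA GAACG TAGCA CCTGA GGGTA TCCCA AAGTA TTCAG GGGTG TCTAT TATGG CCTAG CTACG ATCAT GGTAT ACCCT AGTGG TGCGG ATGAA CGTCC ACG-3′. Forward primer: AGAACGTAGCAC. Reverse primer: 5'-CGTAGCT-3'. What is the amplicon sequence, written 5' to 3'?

5'-AGAACGTAGCACCTGAGGGTATCCCAAAGTATTCAGGGGTGTCTATTATGGCCTAGCTACG-3'

The forward primer matches the template at positions 5–16.
Reverse complement of the reverse primer: AGCTACG. This occurs on the top strand at positions 59–65.
The product is the template from position 5 through 65 (61 bp).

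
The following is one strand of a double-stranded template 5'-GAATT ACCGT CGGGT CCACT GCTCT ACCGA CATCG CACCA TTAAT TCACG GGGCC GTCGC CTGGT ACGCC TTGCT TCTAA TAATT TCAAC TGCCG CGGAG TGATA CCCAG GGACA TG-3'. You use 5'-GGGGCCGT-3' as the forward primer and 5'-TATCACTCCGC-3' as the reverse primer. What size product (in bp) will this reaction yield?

56 bp

Scanning the template, GGGGCCGT occurs at positions 50–57; this primer anneals to the bottom strand there with its 3' end pointing downstream.
The reverse primer's reverse complement is GCGGAGTGATA, which matches the template at positions 95–105.
Product length = (reverse-primer end) − (forward-primer start) + 1 = 105 − 50 + 1 = 56 bp.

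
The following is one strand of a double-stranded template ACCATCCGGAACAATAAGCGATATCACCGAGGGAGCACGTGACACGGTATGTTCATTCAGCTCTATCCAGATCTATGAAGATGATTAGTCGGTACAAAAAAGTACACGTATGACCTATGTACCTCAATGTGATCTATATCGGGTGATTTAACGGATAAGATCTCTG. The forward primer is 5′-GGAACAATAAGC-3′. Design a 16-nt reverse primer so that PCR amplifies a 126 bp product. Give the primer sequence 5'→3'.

5'-ATCACATTGAGGTACA-3'

The forward primer binds at positions 8–19, so a 126 bp product ends at position 8 + 126 − 1 = 133.
The reverse primer anneals to the top strand over positions 118–133, i.e. to TGTACCTCAATGTGAT.
Its sequence written 5'→3' is the reverse complement: ATCACATTGAGGTACA.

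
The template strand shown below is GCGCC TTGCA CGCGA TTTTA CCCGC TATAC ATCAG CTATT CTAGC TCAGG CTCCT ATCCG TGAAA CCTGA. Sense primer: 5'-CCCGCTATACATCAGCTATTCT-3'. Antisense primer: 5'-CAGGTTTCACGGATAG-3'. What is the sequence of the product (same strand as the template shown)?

5'-CCCGCTATACATCAGCTATTCTAGCTCAGGCTCCTATCCGTGAAACCTG-3'

Scanning the template, CCCGCTATACATCAGCTATTCT occurs at positions 21–42; this primer anneals to the bottom strand there with its 3' end pointing downstream.
The reverse primer's reverse complement is CTATCCGTGAAACCTG, which matches the template at positions 54–69.
The product is the template from position 21 through 69 (49 bp).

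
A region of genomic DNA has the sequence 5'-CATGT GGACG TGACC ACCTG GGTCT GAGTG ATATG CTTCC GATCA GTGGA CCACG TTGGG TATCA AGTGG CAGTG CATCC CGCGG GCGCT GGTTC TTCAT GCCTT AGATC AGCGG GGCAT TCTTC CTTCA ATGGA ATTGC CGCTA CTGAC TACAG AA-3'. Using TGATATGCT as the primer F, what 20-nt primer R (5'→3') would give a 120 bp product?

5'-CAGTAGCGGCAATTCCATTG-3'

The forward primer binds at positions 29–37, so a 120 bp product ends at position 29 + 120 − 1 = 148.
The reverse primer anneals to the top strand over positions 129–148, i.e. to CAATGGAATTGCCGCTACTG.
Its sequence written 5'→3' is the reverse complement: CAGTAGCGGCAATTCCATTG.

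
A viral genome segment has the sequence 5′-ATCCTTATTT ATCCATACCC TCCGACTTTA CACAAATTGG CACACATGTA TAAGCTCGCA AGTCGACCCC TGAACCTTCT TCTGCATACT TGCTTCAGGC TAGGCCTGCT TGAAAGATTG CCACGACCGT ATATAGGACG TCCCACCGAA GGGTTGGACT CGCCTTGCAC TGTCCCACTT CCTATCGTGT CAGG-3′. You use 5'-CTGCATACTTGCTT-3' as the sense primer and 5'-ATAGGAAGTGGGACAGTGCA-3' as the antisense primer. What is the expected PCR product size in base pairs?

104 bp

Forward primer CTGCATACTTGCTT is found on the top strand at positions 82–95.
Taking the reverse complement of ATAGGAAGTGGGACAGTGCA gives TGCACTGTCCCACTTCCTAT, found at positions 166–185 on the template; the primer anneals here to the top strand with its 3' end pointing upstream.
Product length = (reverse-primer end) − (forward-primer start) + 1 = 185 − 82 + 1 = 104 bp.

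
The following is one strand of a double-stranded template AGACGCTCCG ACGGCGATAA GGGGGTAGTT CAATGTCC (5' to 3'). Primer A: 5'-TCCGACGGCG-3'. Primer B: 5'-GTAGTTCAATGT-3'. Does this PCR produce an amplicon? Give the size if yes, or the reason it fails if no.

Primer A (TCCGACGGCG) matches the top strand at positions 7–16 (3' end points downstream).
Primer B (GTAGTTCAATGT) also matches the top strand directly, at positions 25–36 — its reverse complement ACATTGAACTAC is not present.
Both primers anneal to the bottom strand with 3' ends pointing the same way, so neither can prime synthesis back toward the other.

No product — both primers anneal to the same strand and extend in the same direction.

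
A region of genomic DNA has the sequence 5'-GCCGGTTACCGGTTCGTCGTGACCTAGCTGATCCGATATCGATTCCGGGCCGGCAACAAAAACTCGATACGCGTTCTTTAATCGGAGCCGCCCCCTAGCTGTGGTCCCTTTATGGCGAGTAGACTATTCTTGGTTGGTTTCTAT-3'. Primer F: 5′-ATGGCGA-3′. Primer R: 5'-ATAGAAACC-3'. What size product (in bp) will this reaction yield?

Forward primer ATGGCGA is found on the top strand at positions 112–118.
The reverse primer's reverse complement is GGTTTCTAT, which matches the template at positions 136–144.
The product runs from position 112 to position 144, so its length is 144 − 112 + 1 = 33 bp.

33 bp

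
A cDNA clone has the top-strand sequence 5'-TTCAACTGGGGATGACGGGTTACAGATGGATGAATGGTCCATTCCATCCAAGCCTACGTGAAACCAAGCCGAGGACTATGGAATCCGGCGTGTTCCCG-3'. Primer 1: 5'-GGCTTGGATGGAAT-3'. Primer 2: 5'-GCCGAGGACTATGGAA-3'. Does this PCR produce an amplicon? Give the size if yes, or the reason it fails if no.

No product — the primers' 3' ends point away from each other.

Primer 1 (GGCTTGGATGGAAT) has reverse complement ATTCCATCCAAGCC, which matches the top strand at positions 41–54; primer 1 anneals to the top strand there with its 3' end pointing upstream toward position 41.
Primer 2 (GCCGAGGACTATGGAA) matches the top strand directly at positions 68–83; it anneals to the bottom strand with its 3' end pointing downstream toward position 83.
The 3' ends diverge (primer 1 extends toward position 1, primer 2 toward position 98), so the primers never converge on a shared product.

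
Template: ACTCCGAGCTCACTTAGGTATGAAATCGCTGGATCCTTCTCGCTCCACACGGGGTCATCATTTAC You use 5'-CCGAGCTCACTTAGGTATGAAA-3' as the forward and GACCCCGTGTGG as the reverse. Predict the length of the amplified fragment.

53 bp

The forward primer matches the template at positions 4–25.
Reverse complement of the reverse primer: CCACACGGGGTC. This occurs on the top strand at positions 45–56.
The product runs from position 4 to position 56, so its length is 56 − 4 + 1 = 53 bp.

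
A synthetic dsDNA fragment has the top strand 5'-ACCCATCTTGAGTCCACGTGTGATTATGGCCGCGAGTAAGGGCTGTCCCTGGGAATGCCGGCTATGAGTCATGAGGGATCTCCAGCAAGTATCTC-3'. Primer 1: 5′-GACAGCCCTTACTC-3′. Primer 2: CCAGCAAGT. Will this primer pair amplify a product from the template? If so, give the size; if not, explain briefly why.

Primer 1 (GACAGCCCTTACTC) has reverse complement GAGTAAGGGCTGTC, which matches the top strand at positions 34–47; primer 1 anneals to the top strand there with its 3' end pointing upstream toward position 34.
Primer 2 (CCAGCAAGT) matches the top strand directly at positions 82–90; it anneals to the bottom strand with its 3' end pointing downstream toward position 90.
The 3' ends diverge (primer 1 extends toward position 1, primer 2 toward position 95), so the primers never converge on a shared product.

No product — the primers' 3' ends point away from each other.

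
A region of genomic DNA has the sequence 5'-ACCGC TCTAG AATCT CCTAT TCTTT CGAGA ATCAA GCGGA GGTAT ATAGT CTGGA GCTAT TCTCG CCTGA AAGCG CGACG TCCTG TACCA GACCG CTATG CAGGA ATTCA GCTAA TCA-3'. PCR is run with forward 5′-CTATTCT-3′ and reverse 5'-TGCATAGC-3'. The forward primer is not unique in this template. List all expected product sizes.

The forward primer CTATTCT matches the top strand at positions 17–23, 57–63.
The reverse primer's reverse complement is GCTATGCA, matching at positions 95–102.
Each forward site pairs with the reverse site to give a product ending at position 102: sizes 86, 46 bp.

86 bp, 46 bp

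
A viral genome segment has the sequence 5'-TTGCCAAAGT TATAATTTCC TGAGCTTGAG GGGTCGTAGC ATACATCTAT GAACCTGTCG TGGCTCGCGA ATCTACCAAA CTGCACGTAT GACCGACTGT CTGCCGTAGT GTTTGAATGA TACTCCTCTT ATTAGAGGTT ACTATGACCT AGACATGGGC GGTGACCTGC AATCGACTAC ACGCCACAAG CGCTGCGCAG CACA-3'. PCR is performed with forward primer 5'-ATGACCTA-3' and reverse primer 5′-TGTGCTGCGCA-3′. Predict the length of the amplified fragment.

61 bp

The forward primer matches the template at positions 144–151.
The reverse primer's reverse complement is TGCGCAGCACA, which matches the template at positions 194–204.
Amplicon spans positions 144–204: 61 bp.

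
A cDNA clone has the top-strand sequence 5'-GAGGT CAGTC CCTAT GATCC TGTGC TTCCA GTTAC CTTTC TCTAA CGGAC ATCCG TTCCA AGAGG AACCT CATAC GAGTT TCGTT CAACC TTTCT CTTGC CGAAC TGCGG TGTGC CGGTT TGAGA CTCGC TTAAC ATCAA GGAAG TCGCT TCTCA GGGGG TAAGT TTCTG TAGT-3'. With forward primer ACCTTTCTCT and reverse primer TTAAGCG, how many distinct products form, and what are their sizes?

Two products: 101 bp, 47 bp

The forward primer ACCTTTCTCT matches the top strand at positions 34–43, 88–97.
The reverse primer's reverse complement is CGCTTAA, matching at positions 128–134.
Each forward site pairs with the reverse site to give a product ending at position 134: sizes 101, 47 bp.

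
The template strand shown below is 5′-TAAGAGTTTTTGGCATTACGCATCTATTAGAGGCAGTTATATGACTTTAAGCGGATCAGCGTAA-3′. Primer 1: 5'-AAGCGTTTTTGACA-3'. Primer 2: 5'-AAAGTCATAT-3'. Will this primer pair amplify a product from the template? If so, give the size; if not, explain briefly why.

Primer 1 (AAGCGTTTTTGACA) does not match the top strand, and its reverse complement TGTCAAAAACGCTT does not match either.
With no annealing site for primer 1, no amplification occurs.

No product — primer 1 has no binding site in the template.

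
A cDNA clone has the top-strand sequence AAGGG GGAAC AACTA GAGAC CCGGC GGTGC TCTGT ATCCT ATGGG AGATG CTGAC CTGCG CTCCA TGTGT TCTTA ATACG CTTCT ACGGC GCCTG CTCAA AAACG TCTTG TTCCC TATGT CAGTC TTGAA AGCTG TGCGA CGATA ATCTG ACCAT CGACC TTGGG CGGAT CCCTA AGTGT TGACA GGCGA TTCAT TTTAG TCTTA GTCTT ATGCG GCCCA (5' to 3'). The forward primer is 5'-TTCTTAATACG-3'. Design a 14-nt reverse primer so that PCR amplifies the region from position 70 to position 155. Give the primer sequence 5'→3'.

The product's 3' end on the top strand is position 155.
The reverse primer anneals to the top strand over positions 142–155, i.e. to GATAATCTGACCAT.
Its sequence written 5'→3' is the reverse complement: ATGGTCAGATTATC.

5'-ATGGTCAGATTATC-3'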